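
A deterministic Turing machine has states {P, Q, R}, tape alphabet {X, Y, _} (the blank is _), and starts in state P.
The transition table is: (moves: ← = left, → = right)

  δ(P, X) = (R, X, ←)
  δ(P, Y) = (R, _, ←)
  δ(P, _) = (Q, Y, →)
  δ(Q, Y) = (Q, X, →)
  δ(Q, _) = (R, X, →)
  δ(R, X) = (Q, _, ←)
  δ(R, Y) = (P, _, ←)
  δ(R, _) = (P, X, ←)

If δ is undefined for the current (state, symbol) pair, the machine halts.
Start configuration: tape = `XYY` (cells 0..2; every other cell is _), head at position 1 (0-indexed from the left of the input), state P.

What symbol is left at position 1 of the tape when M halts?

P | ___X[Y]Y   read Y → write _, move ←, go to R
R | ___[X]_Y   read X → write _, move ←, go to Q
Q | __[_]__Y   read _ → write X, move →, go to R
R | __X[_]_Y   read _ → write X, move ←, go to P
P | __[X]X_Y   read X → write X, move ←, go to R
R | _[_]XX_Y   read _ → write X, move ←, go to P
P | [_]XXX_Y   read _ → write Y, move →, go to Q
Q | Y[X]XX_Y
Cell 1 holds _ when M halts.

_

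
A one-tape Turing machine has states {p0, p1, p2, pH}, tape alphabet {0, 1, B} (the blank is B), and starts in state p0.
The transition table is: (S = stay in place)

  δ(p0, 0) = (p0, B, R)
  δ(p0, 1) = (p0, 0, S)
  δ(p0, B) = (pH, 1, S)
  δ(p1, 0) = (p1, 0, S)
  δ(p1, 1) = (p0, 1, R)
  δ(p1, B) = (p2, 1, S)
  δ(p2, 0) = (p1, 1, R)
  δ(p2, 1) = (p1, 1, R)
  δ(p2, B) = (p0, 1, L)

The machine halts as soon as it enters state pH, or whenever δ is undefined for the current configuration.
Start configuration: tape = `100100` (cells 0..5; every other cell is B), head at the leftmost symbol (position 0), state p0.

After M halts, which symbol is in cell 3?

p0 | [1]00100B   read 1 → write 0, move S, go to p0
p0 | [0]00100B   read 0 → write B, move R, go to p0
p0 | B[0]0100B   read 0 → write B, move R, go to p0
p0 | BB[0]100B   read 0 → write B, move R, go to p0
p0 | BBB[1]00B   read 1 → write 0, move S, go to p0
p0 | BBB[0]00B   read 0 → write B, move R, go to p0
p0 | BBBB[0]0B   read 0 → write B, move R, go to p0
p0 | BBBBB[0]B   read 0 → write B, move R, go to p0
p0 | BBBBBB[B]   read B → write 1, move S, go to pH
pH | BBBBBB[1]
Cell 3 holds B when M halts.

B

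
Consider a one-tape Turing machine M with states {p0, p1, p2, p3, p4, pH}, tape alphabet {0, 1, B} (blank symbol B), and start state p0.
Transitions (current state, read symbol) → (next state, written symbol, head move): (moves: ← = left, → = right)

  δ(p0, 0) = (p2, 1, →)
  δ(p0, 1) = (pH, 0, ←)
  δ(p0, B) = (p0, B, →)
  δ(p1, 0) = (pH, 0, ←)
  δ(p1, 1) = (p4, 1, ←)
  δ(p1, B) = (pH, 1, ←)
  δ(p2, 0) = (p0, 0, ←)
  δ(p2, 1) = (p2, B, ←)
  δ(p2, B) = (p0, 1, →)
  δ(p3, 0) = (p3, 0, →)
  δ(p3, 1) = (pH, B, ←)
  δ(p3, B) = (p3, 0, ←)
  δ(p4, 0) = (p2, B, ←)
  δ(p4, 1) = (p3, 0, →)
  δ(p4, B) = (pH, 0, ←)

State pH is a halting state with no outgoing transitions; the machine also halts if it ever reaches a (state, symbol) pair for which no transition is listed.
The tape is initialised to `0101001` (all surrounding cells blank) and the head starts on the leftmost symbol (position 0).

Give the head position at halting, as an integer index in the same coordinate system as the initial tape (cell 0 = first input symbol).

p0 | B[0]101001   read 0 → write 1, move →, go to p2
p2 | B1[1]01001   read 1 → write B, move ←, go to p2
p2 | B[1]B01001   read 1 → write B, move ←, go to p2
p2 | [B]BB01001   read B → write 1, move →, go to p0
p0 | 1[B]B01001   read B → write B, move →, go to p0
p0 | 1B[B]01001   read B → write B, move →, go to p0
p0 | 1BB[0]1001   read 0 → write 1, move →, go to p2
p2 | 1BB1[1]001   read 1 → write B, move ←, go to p2
p2 | 1BB[1]B001   read 1 → write B, move ←, go to p2
p2 | 1B[B]BB001   read B → write 1, move →, go to p0
p0 | 1B1[B]B001   read B → write B, move →, go to p0
p0 | 1B1B[B]001   read B → write B, move →, go to p0
p0 | 1B1BB[0]01   read 0 → write 1, move →, go to p2
p2 | 1B1BB1[0]1   read 0 → write 0, move ←, go to p0
p0 | 1B1BB[1]01   read 1 → write 0, move ←, go to pH
pH | 1B1B[B]001
At halt the head is at cell 3.

3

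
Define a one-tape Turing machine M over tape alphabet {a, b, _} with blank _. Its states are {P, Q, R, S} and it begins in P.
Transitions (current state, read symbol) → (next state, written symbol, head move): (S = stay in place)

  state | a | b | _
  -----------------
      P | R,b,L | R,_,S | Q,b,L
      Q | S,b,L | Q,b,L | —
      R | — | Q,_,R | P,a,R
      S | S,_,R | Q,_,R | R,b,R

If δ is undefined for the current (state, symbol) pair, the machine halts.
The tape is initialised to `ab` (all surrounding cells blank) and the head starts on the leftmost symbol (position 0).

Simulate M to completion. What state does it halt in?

Q

state=P head=0 tape=_[a]b_   (P,a)→(R,b,L)
state=R head=-1 tape=[_]bb_   (R,_)→(P,a,R)
state=P head=0 tape=a[b]b_   (P,b)→(R,_,S)
state=R head=0 tape=a[_]b_   (R,_)→(P,a,R)
state=P head=1 tape=aa[b]_   (P,b)→(R,_,S)
state=R head=1 tape=aa[_]_   (R,_)→(P,a,R)
state=P head=2 tape=aaa[_]   (P,_)→(Q,b,L)
state=Q head=1 tape=aa[a]b   (Q,a)→(S,b,L)
state=S head=0 tape=a[a]bb   (S,a)→(S,_,R)
state=S head=1 tape=a_[b]b   (S,b)→(Q,_,R)
state=Q head=2 tape=a__[b]   (Q,b)→(Q,b,L)
state=Q head=1 tape=a_[_]b
No transition is defined for (Q, _); M halts in state Q.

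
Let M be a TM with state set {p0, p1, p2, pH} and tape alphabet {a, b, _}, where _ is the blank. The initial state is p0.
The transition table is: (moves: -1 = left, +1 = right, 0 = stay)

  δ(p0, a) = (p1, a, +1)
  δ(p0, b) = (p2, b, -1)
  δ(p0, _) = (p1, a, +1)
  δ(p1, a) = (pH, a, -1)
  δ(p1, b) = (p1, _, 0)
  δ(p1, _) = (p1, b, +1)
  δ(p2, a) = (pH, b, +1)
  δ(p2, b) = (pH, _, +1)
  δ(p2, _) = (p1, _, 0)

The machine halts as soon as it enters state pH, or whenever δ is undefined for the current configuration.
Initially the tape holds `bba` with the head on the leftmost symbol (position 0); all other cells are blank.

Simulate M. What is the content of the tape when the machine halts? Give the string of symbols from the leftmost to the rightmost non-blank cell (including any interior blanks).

state=p0 head=0 tape=_[b]ba   (p0,b)→(p2,b,-1)
state=p2 head=-1 tape=[_]bba   (p2,_)→(p1,_,0)
state=p1 head=-1 tape=[_]bba   (p1,_)→(p1,b,+1)
state=p1 head=0 tape=b[b]ba   (p1,b)→(p1,_,0)
state=p1 head=0 tape=b[_]ba   (p1,_)→(p1,b,+1)
state=p1 head=1 tape=bb[b]a   (p1,b)→(p1,_,0)
state=p1 head=1 tape=bb[_]a   (p1,_)→(p1,b,+1)
state=p1 head=2 tape=bbb[a]   (p1,a)→(pH,a,-1)
state=pH head=1 tape=bb[b]a
The non-blank tape span at halt is bbba.

bbba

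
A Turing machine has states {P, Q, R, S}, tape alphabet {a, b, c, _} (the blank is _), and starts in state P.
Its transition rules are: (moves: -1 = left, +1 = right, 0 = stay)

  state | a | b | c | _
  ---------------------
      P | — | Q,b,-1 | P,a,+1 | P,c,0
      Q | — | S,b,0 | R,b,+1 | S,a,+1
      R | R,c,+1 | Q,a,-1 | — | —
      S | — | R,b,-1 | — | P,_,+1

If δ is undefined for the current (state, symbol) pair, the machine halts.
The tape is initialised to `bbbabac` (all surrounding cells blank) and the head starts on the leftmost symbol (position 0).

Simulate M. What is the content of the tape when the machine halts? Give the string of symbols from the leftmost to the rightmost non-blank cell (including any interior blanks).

state=P head=0 tape=_[b]bbabac   (P,b)→(Q,b,-1)
state=Q head=-1 tape=[_]bbbabac   (Q,_)→(S,a,+1)
state=S head=0 tape=a[b]bbabac   (S,b)→(R,b,-1)
state=R head=-1 tape=[a]bbbabac   (R,a)→(R,c,+1)
state=R head=0 tape=c[b]bbabac   (R,b)→(Q,a,-1)
state=Q head=-1 tape=[c]abbabac   (Q,c)→(R,b,+1)
state=R head=0 tape=b[a]bbabac   (R,a)→(R,c,+1)
state=R head=1 tape=bc[b]babac   (R,b)→(Q,a,-1)
state=Q head=0 tape=b[c]ababac   (Q,c)→(R,b,+1)
state=R head=1 tape=bb[a]babac   (R,a)→(R,c,+1)
state=R head=2 tape=bbc[b]abac   (R,b)→(Q,a,-1)
state=Q head=1 tape=bb[c]aabac   (Q,c)→(R,b,+1)
state=R head=2 tape=bbb[a]abac   (R,a)→(R,c,+1)
state=R head=3 tape=bbbc[a]bac   (R,a)→(R,c,+1)
state=R head=4 tape=bbbcc[b]ac   (R,b)→(Q,a,-1)
state=Q head=3 tape=bbbc[c]aac   (Q,c)→(R,b,+1)
state=R head=4 tape=bbbcb[a]ac   (R,a)→(R,c,+1)
state=R head=5 tape=bbbcbc[a]c   (R,a)→(R,c,+1)
state=R head=6 tape=bbbcbcc[c]
The non-blank tape span at halt is bbbcbccc.

bbbcbccc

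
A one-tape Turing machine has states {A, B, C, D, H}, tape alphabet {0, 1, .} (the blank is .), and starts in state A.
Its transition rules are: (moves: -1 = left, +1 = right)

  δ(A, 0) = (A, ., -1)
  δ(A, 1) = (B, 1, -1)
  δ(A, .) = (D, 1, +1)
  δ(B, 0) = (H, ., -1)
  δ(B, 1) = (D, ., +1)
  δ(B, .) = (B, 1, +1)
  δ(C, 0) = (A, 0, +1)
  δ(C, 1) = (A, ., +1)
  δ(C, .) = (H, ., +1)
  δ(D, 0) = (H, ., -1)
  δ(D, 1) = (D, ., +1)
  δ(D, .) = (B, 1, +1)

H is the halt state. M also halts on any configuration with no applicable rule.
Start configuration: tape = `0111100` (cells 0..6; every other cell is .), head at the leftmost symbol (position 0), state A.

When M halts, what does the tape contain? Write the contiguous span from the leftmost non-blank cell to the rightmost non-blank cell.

11.....0

state=A head=0 tape=.[0]111100   (A,0)→(A,.,-1)
state=A head=-1 tape=[.].111100   (A,.)→(D,1,+1)
state=D head=0 tape=1[.]111100   (D,.)→(B,1,+1)
state=B head=1 tape=11[1]11100   (B,1)→(D,.,+1)
state=D head=2 tape=11.[1]1100   (D,1)→(D,.,+1)
state=D head=3 tape=11..[1]100   (D,1)→(D,.,+1)
state=D head=4 tape=11...[1]00   (D,1)→(D,.,+1)
state=D head=5 tape=11....[0]0   (D,0)→(H,.,-1)
state=H head=4 tape=11...[.].0
The non-blank tape span at halt is 11.....0.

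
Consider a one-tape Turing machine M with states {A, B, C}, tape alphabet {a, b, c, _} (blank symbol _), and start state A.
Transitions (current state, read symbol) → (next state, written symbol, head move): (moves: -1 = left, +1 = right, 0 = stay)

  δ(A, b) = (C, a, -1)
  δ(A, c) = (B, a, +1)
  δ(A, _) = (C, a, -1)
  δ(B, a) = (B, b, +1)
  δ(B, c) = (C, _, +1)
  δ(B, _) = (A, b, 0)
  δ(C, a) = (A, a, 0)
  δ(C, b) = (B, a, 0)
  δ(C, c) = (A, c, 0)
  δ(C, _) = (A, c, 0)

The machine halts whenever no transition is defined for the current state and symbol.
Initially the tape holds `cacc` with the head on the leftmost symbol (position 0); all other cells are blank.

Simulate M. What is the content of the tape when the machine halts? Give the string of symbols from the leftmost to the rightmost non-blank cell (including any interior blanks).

ab_aa

A | [c]acc_   read c → write a, move +1, go to B
B | a[a]cc_   read a → write b, move +1, go to B
B | ab[c]c_   read c → write _, move +1, go to C
C | ab_[c]_   read c → write c, move 0, go to A
A | ab_[c]_   read c → write a, move +1, go to B
B | ab_a[_]   read _ → write b, move 0, go to A
A | ab_a[b]   read b → write a, move -1, go to C
C | ab_[a]a   read a → write a, move 0, go to A
A | ab_[a]a
The non-blank tape span at halt is ab_aa.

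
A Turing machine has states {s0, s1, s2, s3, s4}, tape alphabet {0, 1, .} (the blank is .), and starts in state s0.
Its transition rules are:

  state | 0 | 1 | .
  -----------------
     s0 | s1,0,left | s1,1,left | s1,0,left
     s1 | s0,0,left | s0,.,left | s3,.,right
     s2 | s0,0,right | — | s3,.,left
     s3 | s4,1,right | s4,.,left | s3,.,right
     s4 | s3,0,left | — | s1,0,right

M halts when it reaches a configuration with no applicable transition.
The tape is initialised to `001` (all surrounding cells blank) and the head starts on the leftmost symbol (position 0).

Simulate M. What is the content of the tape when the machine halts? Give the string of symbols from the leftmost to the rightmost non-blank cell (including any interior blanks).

0.11

state=s0 head=0 tape=.[0]01   (s0,0)→(s1,0,left)
state=s1 head=-1 tape=[.]001   (s1,.)→(s3,.,right)
state=s3 head=0 tape=.[0]01   (s3,0)→(s4,1,right)
state=s4 head=1 tape=.1[0]1   (s4,0)→(s3,0,left)
state=s3 head=0 tape=.[1]01   (s3,1)→(s4,.,left)
state=s4 head=-1 tape=[.].01   (s4,.)→(s1,0,right)
state=s1 head=0 tape=0[.]01   (s1,.)→(s3,.,right)
state=s3 head=1 tape=0.[0]1   (s3,0)→(s4,1,right)
state=s4 head=2 tape=0.1[1]
The non-blank tape span at halt is 0.11.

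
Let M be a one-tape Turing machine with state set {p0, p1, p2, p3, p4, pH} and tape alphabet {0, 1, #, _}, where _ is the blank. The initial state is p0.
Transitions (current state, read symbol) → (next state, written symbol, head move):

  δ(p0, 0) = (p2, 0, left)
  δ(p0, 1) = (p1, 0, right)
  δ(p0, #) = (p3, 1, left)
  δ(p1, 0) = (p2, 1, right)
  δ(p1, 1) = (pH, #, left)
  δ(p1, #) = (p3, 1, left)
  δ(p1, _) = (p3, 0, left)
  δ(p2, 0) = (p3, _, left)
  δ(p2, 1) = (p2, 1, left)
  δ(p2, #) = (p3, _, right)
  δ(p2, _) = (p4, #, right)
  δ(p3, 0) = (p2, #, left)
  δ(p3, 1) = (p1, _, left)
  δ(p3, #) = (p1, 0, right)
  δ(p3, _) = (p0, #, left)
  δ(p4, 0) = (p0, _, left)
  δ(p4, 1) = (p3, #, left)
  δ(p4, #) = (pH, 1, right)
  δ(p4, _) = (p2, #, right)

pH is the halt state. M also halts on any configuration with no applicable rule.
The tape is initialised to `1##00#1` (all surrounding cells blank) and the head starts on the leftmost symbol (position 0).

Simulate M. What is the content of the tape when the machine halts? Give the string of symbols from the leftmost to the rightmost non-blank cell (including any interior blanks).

p0 | _[1]##00#1   read 1 → write 0, move right, go to p1
p1 | _0[#]#00#1   read # → write 1, move left, go to p3
p3 | _[0]1#00#1   read 0 → write #, move left, go to p2
p2 | [_]#1#00#1   read _ → write #, move right, go to p4
p4 | #[#]1#00#1   read # → write 1, move right, go to pH
pH | #1[1]#00#1
The non-blank tape span at halt is #11#00#1.

#11#00#1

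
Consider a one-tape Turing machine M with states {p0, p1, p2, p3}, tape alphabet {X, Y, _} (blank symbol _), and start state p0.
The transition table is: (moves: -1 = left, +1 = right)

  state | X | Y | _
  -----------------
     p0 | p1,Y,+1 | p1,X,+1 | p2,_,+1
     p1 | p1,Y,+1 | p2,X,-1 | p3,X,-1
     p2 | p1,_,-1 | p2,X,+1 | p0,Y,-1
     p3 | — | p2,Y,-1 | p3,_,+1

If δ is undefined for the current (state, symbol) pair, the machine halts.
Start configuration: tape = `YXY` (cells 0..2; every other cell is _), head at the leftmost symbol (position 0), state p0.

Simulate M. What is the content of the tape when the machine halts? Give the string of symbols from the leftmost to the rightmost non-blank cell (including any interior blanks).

X_YX

p0 | __[Y]XY   read Y → write X, move +1, go to p1
p1 | __X[X]Y   read X → write Y, move +1, go to p1
p1 | __XY[Y]   read Y → write X, move -1, go to p2
p2 | __X[Y]X   read Y → write X, move +1, go to p2
p2 | __XX[X]   read X → write _, move -1, go to p1
p1 | __X[X]_   read X → write Y, move +1, go to p1
p1 | __XY[_]   read _ → write X, move -1, go to p3
p3 | __X[Y]X   read Y → write Y, move -1, go to p2
p2 | __[X]YX   read X → write _, move -1, go to p1
p1 | _[_]_YX   read _ → write X, move -1, go to p3
p3 | [_]X_YX   read _ → write _, move +1, go to p3
p3 | _[X]_YX
The non-blank tape span at halt is X_YX.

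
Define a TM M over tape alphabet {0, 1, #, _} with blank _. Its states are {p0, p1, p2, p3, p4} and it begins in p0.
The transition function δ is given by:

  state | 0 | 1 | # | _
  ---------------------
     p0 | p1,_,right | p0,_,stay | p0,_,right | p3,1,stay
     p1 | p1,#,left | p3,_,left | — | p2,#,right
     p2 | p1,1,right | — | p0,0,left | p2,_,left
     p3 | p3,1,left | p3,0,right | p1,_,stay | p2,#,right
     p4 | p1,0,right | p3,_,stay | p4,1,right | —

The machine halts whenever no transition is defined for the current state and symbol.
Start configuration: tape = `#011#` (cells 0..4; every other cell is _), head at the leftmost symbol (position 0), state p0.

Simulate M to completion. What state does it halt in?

p2

state=p0 head=0 tape=_[#]011#   (p0,#)→(p0,_,right)
state=p0 head=1 tape=__[0]11#   (p0,0)→(p1,_,right)
state=p1 head=2 tape=___[1]1#   (p1,1)→(p3,_,left)
state=p3 head=1 tape=__[_]_1#   (p3,_)→(p2,#,right)
state=p2 head=2 tape=__#[_]1#   (p2,_)→(p2,_,left)
state=p2 head=1 tape=__[#]_1#   (p2,#)→(p0,0,left)
state=p0 head=0 tape=_[_]0_1#   (p0,_)→(p3,1,stay)
state=p3 head=0 tape=_[1]0_1#   (p3,1)→(p3,0,right)
state=p3 head=1 tape=_0[0]_1#   (p3,0)→(p3,1,left)
state=p3 head=0 tape=_[0]1_1#   (p3,0)→(p3,1,left)
state=p3 head=-1 tape=[_]11_1#   (p3,_)→(p2,#,right)
state=p2 head=0 tape=#[1]1_1#
No transition is defined for (p2, 1); M halts in state p2.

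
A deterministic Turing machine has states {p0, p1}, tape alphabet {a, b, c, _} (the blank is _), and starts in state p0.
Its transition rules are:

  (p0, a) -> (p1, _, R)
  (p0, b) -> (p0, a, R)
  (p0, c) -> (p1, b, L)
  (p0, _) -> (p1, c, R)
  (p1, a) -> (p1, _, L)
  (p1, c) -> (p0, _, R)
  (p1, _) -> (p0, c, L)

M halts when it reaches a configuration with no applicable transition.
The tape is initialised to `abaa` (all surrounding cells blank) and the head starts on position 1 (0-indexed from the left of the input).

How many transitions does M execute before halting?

22

state=p0 head=1 tape=__a[b]aa_   (p0,b)→(p0,a,R)
state=p0 head=2 tape=__aa[a]a_   (p0,a)→(p1,_,R)
state=p1 head=3 tape=__aa_[a]_   (p1,a)→(p1,_,L)
state=p1 head=2 tape=__aa[_]__   (p1,_)→(p0,c,L)
state=p0 head=1 tape=__a[a]c__   (p0,a)→(p1,_,R)
state=p1 head=2 tape=__a_[c]__   (p1,c)→(p0,_,R)
state=p0 head=3 tape=__a__[_]_   (p0,_)→(p1,c,R)
state=p1 head=4 tape=__a__c[_]   (p1,_)→(p0,c,L)
state=p0 head=3 tape=__a__[c]c   (p0,c)→(p1,b,L)
state=p1 head=2 tape=__a_[_]bc   (p1,_)→(p0,c,L)
state=p0 head=1 tape=__a[_]cbc   (p0,_)→(p1,c,R)
state=p1 head=2 tape=__ac[c]bc   (p1,c)→(p0,_,R)
state=p0 head=3 tape=__ac_[b]c   (p0,b)→(p0,a,R)
state=p0 head=4 tape=__ac_a[c]   (p0,c)→(p1,b,L)
state=p1 head=3 tape=__ac_[a]b   (p1,a)→(p1,_,L)
state=p1 head=2 tape=__ac[_]_b   (p1,_)→(p0,c,L)
state=p0 head=1 tape=__a[c]c_b   (p0,c)→(p1,b,L)
state=p1 head=0 tape=__[a]bc_b   (p1,a)→(p1,_,L)
state=p1 head=-1 tape=_[_]_bc_b   (p1,_)→(p0,c,L)
state=p0 head=-2 tape=[_]c_bc_b   (p0,_)→(p1,c,R)
state=p1 head=-1 tape=c[c]_bc_b   (p1,c)→(p0,_,R)
state=p0 head=0 tape=c_[_]bc_b   (p0,_)→(p1,c,R)
state=p1 head=1 tape=c_c[b]c_b
M halts after 22 transitions.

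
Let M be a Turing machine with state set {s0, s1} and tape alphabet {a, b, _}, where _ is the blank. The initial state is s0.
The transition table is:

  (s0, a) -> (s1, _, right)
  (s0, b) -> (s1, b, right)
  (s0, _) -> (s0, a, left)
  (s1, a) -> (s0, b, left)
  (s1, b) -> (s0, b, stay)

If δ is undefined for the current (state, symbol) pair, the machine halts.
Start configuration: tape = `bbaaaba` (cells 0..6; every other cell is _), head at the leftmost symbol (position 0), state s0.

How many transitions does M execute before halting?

21

state=s0 head=0 tape=[b]baaaba_   (s0,b)→(s1,b,right)
state=s1 head=1 tape=b[b]aaaba_   (s1,b)→(s0,b,stay)
state=s0 head=1 tape=b[b]aaaba_   (s0,b)→(s1,b,right)
state=s1 head=2 tape=bb[a]aaba_   (s1,a)→(s0,b,left)
state=s0 head=1 tape=b[b]baaba_   (s0,b)→(s1,b,right)
state=s1 head=2 tape=bb[b]aaba_   (s1,b)→(s0,b,stay)
state=s0 head=2 tape=bb[b]aaba_   (s0,b)→(s1,b,right)
state=s1 head=3 tape=bbb[a]aba_   (s1,a)→(s0,b,left)
state=s0 head=2 tape=bb[b]baba_   (s0,b)→(s1,b,right)
state=s1 head=3 tape=bbb[b]aba_   (s1,b)→(s0,b,stay)
state=s0 head=3 tape=bbb[b]aba_   (s0,b)→(s1,b,right)
state=s1 head=4 tape=bbbb[a]ba_   (s1,a)→(s0,b,left)
state=s0 head=3 tape=bbb[b]bba_   (s0,b)→(s1,b,right)
state=s1 head=4 tape=bbbb[b]ba_   (s1,b)→(s0,b,stay)
state=s0 head=4 tape=bbbb[b]ba_   (s0,b)→(s1,b,right)
state=s1 head=5 tape=bbbbb[b]a_   (s1,b)→(s0,b,stay)
state=s0 head=5 tape=bbbbb[b]a_   (s0,b)→(s1,b,right)
state=s1 head=6 tape=bbbbbb[a]_   (s1,a)→(s0,b,left)
state=s0 head=5 tape=bbbbb[b]b_   (s0,b)→(s1,b,right)
state=s1 head=6 tape=bbbbbb[b]_   (s1,b)→(s0,b,stay)
state=s0 head=6 tape=bbbbbb[b]_   (s0,b)→(s1,b,right)
state=s1 head=7 tape=bbbbbbb[_]
M halts after 21 transitions.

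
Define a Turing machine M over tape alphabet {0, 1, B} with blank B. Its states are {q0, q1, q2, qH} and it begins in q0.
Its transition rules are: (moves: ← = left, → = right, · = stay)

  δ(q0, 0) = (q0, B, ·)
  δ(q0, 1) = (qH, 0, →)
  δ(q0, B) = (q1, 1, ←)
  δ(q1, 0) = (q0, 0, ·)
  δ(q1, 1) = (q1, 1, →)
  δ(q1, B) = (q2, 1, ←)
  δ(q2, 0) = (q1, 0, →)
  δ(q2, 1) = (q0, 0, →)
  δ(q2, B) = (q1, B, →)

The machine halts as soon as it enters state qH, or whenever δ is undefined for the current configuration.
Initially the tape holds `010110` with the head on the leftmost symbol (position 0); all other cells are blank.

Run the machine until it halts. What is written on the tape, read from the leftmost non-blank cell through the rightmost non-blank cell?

q0 | BB[0]10110BB   read 0 → write B, move ·, go to q0
q0 | BB[B]10110BB   read B → write 1, move ←, go to q1
q1 | B[B]110110BB   read B → write 1, move ←, go to q2
q2 | [B]1110110BB   read B → write B, move →, go to q1
q1 | B[1]110110BB   read 1 → write 1, move →, go to q1
q1 | B1[1]10110BB   read 1 → write 1, move →, go to q1
q1 | B11[1]0110BB   read 1 → write 1, move →, go to q1
q1 | B111[0]110BB   read 0 → write 0, move ·, go to q0
q0 | B111[0]110BB   read 0 → write B, move ·, go to q0
q0 | B111[B]110BB   read B → write 1, move ←, go to q1
q1 | B11[1]1110BB   read 1 → write 1, move →, go to q1
q1 | B111[1]110BB   read 1 → write 1, move →, go to q1
q1 | B1111[1]10BB   read 1 → write 1, move →, go to q1
q1 | B11111[1]0BB   read 1 → write 1, move →, go to q1
q1 | B111111[0]BB   read 0 → write 0, move ·, go to q0
q0 | B111111[0]BB   read 0 → write B, move ·, go to q0
q0 | B111111[B]BB   read B → write 1, move ←, go to q1
q1 | B11111[1]1BB   read 1 → write 1, move →, go to q1
q1 | B111111[1]BB   read 1 → write 1, move →, go to q1
q1 | B1111111[B]B   read B → write 1, move ←, go to q2
q2 | B111111[1]1B   read 1 → write 0, move →, go to q0
q0 | B1111110[1]B   read 1 → write 0, move →, go to qH
qH | B11111100[B]
The non-blank tape span at halt is 11111100.

11111100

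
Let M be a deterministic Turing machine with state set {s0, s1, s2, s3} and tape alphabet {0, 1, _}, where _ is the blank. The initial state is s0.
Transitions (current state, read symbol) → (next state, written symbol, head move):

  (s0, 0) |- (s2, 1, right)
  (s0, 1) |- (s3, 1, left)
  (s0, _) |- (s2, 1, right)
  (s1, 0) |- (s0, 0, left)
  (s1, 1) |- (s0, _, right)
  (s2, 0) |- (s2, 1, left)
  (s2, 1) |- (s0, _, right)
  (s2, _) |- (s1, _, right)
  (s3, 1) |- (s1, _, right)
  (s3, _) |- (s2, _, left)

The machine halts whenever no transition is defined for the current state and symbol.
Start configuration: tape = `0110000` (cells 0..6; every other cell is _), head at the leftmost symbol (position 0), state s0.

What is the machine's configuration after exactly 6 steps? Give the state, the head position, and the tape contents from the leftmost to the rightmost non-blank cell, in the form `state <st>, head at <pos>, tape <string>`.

state=s0 head=0 tape=[0]110000   (s0,0)→(s2,1,right)
state=s2 head=1 tape=1[1]10000   (s2,1)→(s0,_,right)
state=s0 head=2 tape=1_[1]0000   (s0,1)→(s3,1,left)
state=s3 head=1 tape=1[_]10000   (s3,_)→(s2,_,left)
state=s2 head=0 tape=[1]_10000   (s2,1)→(s0,_,right)
state=s0 head=1 tape=_[_]10000   (s0,_)→(s2,1,right)
state=s2 head=2 tape=_1[1]0000
After 6 steps: state s2, head at 2, tape 110000.

state s2, head at 2, tape 110000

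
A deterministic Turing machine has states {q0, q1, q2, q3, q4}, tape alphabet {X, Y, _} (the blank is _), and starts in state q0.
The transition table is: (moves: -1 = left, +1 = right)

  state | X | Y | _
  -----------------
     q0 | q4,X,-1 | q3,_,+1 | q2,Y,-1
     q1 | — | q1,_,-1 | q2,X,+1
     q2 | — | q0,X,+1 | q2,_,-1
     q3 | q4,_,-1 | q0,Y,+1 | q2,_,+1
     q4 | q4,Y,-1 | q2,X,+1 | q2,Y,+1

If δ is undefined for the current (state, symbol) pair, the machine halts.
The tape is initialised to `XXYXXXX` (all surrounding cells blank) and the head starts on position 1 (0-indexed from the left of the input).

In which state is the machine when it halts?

q0 | __X[X]YXXXX   read X → write X, move -1, go to q4
q4 | __[X]XYXXXX   read X → write Y, move -1, go to q4
q4 | _[_]YXYXXXX   read _ → write Y, move +1, go to q2
q2 | _Y[Y]XYXXXX   read Y → write X, move +1, go to q0
q0 | _YX[X]YXXXX   read X → write X, move -1, go to q4
q4 | _Y[X]XYXXXX   read X → write Y, move -1, go to q4
q4 | _[Y]YXYXXXX   read Y → write X, move +1, go to q2
q2 | _X[Y]XYXXXX   read Y → write X, move +1, go to q0
q0 | _XX[X]YXXXX   read X → write X, move -1, go to q4
q4 | _X[X]XYXXXX   read X → write Y, move -1, go to q4
q4 | _[X]YXYXXXX   read X → write Y, move -1, go to q4
q4 | [_]YYXYXXXX   read _ → write Y, move +1, go to q2
q2 | Y[Y]YXYXXXX   read Y → write X, move +1, go to q0
q0 | YX[Y]XYXXXX   read Y → write _, move +1, go to q3
q3 | YX_[X]YXXXX   read X → write _, move -1, go to q4
q4 | YX[_]_YXXXX   read _ → write Y, move +1, go to q2
q2 | YXY[_]YXXXX   read _ → write _, move -1, go to q2
q2 | YX[Y]_YXXXX   read Y → write X, move +1, go to q0
q0 | YXX[_]YXXXX   read _ → write Y, move -1, go to q2
q2 | YX[X]YYXXXX
No transition is defined for (q2, X); M halts in state q2.

q2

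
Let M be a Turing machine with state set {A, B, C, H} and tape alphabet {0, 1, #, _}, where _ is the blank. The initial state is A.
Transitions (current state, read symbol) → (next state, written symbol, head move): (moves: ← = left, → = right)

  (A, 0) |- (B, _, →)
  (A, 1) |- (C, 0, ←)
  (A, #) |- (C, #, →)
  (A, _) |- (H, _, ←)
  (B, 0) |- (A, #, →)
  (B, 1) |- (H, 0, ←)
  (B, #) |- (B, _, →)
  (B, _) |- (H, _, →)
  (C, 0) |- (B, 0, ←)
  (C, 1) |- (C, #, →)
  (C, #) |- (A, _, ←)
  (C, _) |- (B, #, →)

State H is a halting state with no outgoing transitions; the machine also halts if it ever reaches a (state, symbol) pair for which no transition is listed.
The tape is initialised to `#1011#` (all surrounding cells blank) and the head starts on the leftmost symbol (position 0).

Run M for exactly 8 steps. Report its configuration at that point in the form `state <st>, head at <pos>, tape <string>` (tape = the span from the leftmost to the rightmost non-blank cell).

state H, head at 0, tape #__01#

state=A head=0 tape=[#]1011#   (A,#)→(C,#,→)
state=C head=1 tape=#[1]011#   (C,1)→(C,#,→)
state=C head=2 tape=##[0]11#   (C,0)→(B,0,←)
state=B head=1 tape=#[#]011#   (B,#)→(B,_,→)
state=B head=2 tape=#_[0]11#   (B,0)→(A,#,→)
state=A head=3 tape=#_#[1]1#   (A,1)→(C,0,←)
state=C head=2 tape=#_[#]01#   (C,#)→(A,_,←)
state=A head=1 tape=#[_]_01#   (A,_)→(H,_,←)
state=H head=0 tape=[#]__01#
After 8 steps: state H, head at 0, tape #__01#.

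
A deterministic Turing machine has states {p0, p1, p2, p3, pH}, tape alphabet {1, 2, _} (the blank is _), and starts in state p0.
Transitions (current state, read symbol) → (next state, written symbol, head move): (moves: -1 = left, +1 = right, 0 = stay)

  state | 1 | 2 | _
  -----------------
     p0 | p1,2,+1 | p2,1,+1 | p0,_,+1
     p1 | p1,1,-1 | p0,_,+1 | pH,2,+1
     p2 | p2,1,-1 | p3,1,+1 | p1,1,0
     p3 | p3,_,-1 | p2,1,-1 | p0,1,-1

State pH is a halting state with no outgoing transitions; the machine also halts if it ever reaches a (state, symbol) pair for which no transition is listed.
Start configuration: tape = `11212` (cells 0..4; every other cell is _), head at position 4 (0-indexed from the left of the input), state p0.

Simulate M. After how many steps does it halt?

state=p0 head=4 tape=1121[2]___   (p0,2)→(p2,1,+1)
state=p2 head=5 tape=11211[_]__   (p2,_)→(p1,1,0)
state=p1 head=5 tape=11211[1]__   (p1,1)→(p1,1,-1)
state=p1 head=4 tape=1121[1]1__   (p1,1)→(p1,1,-1)
state=p1 head=3 tape=112[1]11__   (p1,1)→(p1,1,-1)
state=p1 head=2 tape=11[2]111__   (p1,2)→(p0,_,+1)
state=p0 head=3 tape=11_[1]11__   (p0,1)→(p1,2,+1)
state=p1 head=4 tape=11_2[1]1__   (p1,1)→(p1,1,-1)
state=p1 head=3 tape=11_[2]11__   (p1,2)→(p0,_,+1)
state=p0 head=4 tape=11__[1]1__   (p0,1)→(p1,2,+1)
state=p1 head=5 tape=11__2[1]__   (p1,1)→(p1,1,-1)
state=p1 head=4 tape=11__[2]1__   (p1,2)→(p0,_,+1)
state=p0 head=5 tape=11___[1]__   (p0,1)→(p1,2,+1)
state=p1 head=6 tape=11___2[_]_   (p1,_)→(pH,2,+1)
state=pH head=7 tape=11___22[_]
M halts after 14 transitions.

14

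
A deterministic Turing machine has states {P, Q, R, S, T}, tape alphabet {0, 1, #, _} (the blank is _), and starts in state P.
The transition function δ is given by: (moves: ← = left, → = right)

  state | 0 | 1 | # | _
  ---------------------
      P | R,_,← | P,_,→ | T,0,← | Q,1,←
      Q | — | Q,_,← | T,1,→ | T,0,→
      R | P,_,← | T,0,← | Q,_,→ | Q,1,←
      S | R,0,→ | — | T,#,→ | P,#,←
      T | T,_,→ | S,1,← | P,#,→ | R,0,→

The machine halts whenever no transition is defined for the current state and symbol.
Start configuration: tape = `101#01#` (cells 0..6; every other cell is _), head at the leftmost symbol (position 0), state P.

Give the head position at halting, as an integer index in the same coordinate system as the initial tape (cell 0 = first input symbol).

6

state=P head=0 tape=_[1]01#01#_   (P,1)→(P,_,→)
state=P head=1 tape=__[0]1#01#_   (P,0)→(R,_,←)
state=R head=0 tape=_[_]_1#01#_   (R,_)→(Q,1,←)
state=Q head=-1 tape=[_]1_1#01#_   (Q,_)→(T,0,→)
state=T head=0 tape=0[1]_1#01#_   (T,1)→(S,1,←)
state=S head=-1 tape=[0]1_1#01#_   (S,0)→(R,0,→)
state=R head=0 tape=0[1]_1#01#_   (R,1)→(T,0,←)
state=T head=-1 tape=[0]0_1#01#_   (T,0)→(T,_,→)
state=T head=0 tape=_[0]_1#01#_   (T,0)→(T,_,→)
state=T head=1 tape=__[_]1#01#_   (T,_)→(R,0,→)
state=R head=2 tape=__0[1]#01#_   (R,1)→(T,0,←)
state=T head=1 tape=__[0]0#01#_   (T,0)→(T,_,→)
state=T head=2 tape=___[0]#01#_   (T,0)→(T,_,→)
state=T head=3 tape=____[#]01#_   (T,#)→(P,#,→)
state=P head=4 tape=____#[0]1#_   (P,0)→(R,_,←)
state=R head=3 tape=____[#]_1#_   (R,#)→(Q,_,→)
state=Q head=4 tape=_____[_]1#_   (Q,_)→(T,0,→)
state=T head=5 tape=_____0[1]#_   (T,1)→(S,1,←)
state=S head=4 tape=_____[0]1#_   (S,0)→(R,0,→)
state=R head=5 tape=_____0[1]#_   (R,1)→(T,0,←)
state=T head=4 tape=_____[0]0#_   (T,0)→(T,_,→)
state=T head=5 tape=______[0]#_   (T,0)→(T,_,→)
state=T head=6 tape=_______[#]_   (T,#)→(P,#,→)
state=P head=7 tape=_______#[_]   (P,_)→(Q,1,←)
state=Q head=6 tape=_______[#]1   (Q,#)→(T,1,→)
state=T head=7 tape=_______1[1]   (T,1)→(S,1,←)
state=S head=6 tape=_______[1]1
At halt the head is at cell 6.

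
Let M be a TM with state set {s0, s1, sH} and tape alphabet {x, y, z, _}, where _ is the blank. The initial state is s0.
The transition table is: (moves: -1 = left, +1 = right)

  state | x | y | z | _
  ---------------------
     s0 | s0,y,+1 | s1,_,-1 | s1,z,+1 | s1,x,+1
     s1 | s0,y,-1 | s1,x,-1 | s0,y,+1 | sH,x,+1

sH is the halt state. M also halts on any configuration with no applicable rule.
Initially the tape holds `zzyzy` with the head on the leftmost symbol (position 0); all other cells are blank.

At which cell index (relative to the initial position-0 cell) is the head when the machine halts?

state=s0 head=0 tape=_[z]zyzy   (s0,z)→(s1,z,+1)
state=s1 head=1 tape=_z[z]yzy   (s1,z)→(s0,y,+1)
state=s0 head=2 tape=_zy[y]zy   (s0,y)→(s1,_,-1)
state=s1 head=1 tape=_z[y]_zy   (s1,y)→(s1,x,-1)
state=s1 head=0 tape=_[z]x_zy   (s1,z)→(s0,y,+1)
state=s0 head=1 tape=_y[x]_zy   (s0,x)→(s0,y,+1)
state=s0 head=2 tape=_yy[_]zy   (s0,_)→(s1,x,+1)
state=s1 head=3 tape=_yyx[z]y   (s1,z)→(s0,y,+1)
state=s0 head=4 tape=_yyxy[y]   (s0,y)→(s1,_,-1)
state=s1 head=3 tape=_yyx[y]_   (s1,y)→(s1,x,-1)
state=s1 head=2 tape=_yy[x]x_   (s1,x)→(s0,y,-1)
state=s0 head=1 tape=_y[y]yx_   (s0,y)→(s1,_,-1)
state=s1 head=0 tape=_[y]_yx_   (s1,y)→(s1,x,-1)
state=s1 head=-1 tape=[_]x_yx_   (s1,_)→(sH,x,+1)
state=sH head=0 tape=x[x]_yx_
At halt the head is at cell 0.

0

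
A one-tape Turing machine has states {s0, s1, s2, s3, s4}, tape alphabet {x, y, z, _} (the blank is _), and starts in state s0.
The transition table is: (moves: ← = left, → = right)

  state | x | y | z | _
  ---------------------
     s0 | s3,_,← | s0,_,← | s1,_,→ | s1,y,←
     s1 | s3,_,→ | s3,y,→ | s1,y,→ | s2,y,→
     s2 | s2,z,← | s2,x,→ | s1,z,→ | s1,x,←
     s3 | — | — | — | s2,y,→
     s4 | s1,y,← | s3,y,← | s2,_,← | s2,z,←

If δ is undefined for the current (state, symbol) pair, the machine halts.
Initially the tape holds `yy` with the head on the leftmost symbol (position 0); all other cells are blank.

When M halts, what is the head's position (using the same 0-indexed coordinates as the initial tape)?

0

state=s0 head=0 tape=__[y]y   (s0,y)→(s0,_,←)
state=s0 head=-1 tape=_[_]_y   (s0,_)→(s1,y,←)
state=s1 head=-2 tape=[_]y_y   (s1,_)→(s2,y,→)
state=s2 head=-1 tape=y[y]_y   (s2,y)→(s2,x,→)
state=s2 head=0 tape=yx[_]y   (s2,_)→(s1,x,←)
state=s1 head=-1 tape=y[x]xy   (s1,x)→(s3,_,→)
state=s3 head=0 tape=y_[x]y
At halt the head is at cell 0.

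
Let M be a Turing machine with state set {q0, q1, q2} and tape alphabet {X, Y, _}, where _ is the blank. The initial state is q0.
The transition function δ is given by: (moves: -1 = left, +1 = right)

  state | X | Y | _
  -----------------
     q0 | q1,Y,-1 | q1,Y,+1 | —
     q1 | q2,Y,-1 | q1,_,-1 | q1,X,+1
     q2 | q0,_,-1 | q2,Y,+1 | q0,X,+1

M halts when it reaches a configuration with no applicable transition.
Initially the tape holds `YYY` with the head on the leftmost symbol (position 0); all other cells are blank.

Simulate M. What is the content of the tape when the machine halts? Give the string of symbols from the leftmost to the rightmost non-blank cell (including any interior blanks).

XYYX

state=q0 head=0 tape=___[Y]YY   (q0,Y)→(q1,Y,+1)
state=q1 head=1 tape=___Y[Y]Y   (q1,Y)→(q1,_,-1)
state=q1 head=0 tape=___[Y]_Y   (q1,Y)→(q1,_,-1)
state=q1 head=-1 tape=__[_]__Y   (q1,_)→(q1,X,+1)
state=q1 head=0 tape=__X[_]_Y   (q1,_)→(q1,X,+1)
state=q1 head=1 tape=__XX[_]Y   (q1,_)→(q1,X,+1)
state=q1 head=2 tape=__XXX[Y]   (q1,Y)→(q1,_,-1)
state=q1 head=1 tape=__XX[X]_   (q1,X)→(q2,Y,-1)
state=q2 head=0 tape=__X[X]Y_   (q2,X)→(q0,_,-1)
state=q0 head=-1 tape=__[X]_Y_   (q0,X)→(q1,Y,-1)
state=q1 head=-2 tape=_[_]Y_Y_   (q1,_)→(q1,X,+1)
state=q1 head=-1 tape=_X[Y]_Y_   (q1,Y)→(q1,_,-1)
state=q1 head=-2 tape=_[X]__Y_   (q1,X)→(q2,Y,-1)
state=q2 head=-3 tape=[_]Y__Y_   (q2,_)→(q0,X,+1)
state=q0 head=-2 tape=X[Y]__Y_   (q0,Y)→(q1,Y,+1)
state=q1 head=-1 tape=XY[_]_Y_   (q1,_)→(q1,X,+1)
state=q1 head=0 tape=XYX[_]Y_   (q1,_)→(q1,X,+1)
state=q1 head=1 tape=XYXX[Y]_   (q1,Y)→(q1,_,-1)
state=q1 head=0 tape=XYX[X]__   (q1,X)→(q2,Y,-1)
state=q2 head=-1 tape=XY[X]Y__   (q2,X)→(q0,_,-1)
state=q0 head=-2 tape=X[Y]_Y__   (q0,Y)→(q1,Y,+1)
state=q1 head=-1 tape=XY[_]Y__   (q1,_)→(q1,X,+1)
state=q1 head=0 tape=XYX[Y]__   (q1,Y)→(q1,_,-1)
state=q1 head=-1 tape=XY[X]___   (q1,X)→(q2,Y,-1)
state=q2 head=-2 tape=X[Y]Y___   (q2,Y)→(q2,Y,+1)
state=q2 head=-1 tape=XY[Y]___   (q2,Y)→(q2,Y,+1)
state=q2 head=0 tape=XYY[_]__   (q2,_)→(q0,X,+1)
state=q0 head=1 tape=XYYX[_]_
The non-blank tape span at halt is XYYX.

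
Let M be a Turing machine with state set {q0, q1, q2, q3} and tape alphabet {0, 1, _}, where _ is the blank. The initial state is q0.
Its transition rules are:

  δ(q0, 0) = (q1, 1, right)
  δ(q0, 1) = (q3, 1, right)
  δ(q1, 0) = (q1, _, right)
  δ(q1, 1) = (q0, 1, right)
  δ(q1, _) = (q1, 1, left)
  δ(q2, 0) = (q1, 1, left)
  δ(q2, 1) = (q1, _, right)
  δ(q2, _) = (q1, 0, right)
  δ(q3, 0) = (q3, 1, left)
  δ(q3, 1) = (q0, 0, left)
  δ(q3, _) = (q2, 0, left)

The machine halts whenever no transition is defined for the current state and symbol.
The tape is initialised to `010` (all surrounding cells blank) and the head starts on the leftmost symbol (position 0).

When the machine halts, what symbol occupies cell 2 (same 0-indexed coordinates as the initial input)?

1

state=q0 head=0 tape=_[0]10___   (q0,0)→(q1,1,right)
state=q1 head=1 tape=_1[1]0___   (q1,1)→(q0,1,right)
state=q0 head=2 tape=_11[0]___   (q0,0)→(q1,1,right)
state=q1 head=3 tape=_111[_]__   (q1,_)→(q1,1,left)
state=q1 head=2 tape=_11[1]1__   (q1,1)→(q0,1,right)
state=q0 head=3 tape=_111[1]__   (q0,1)→(q3,1,right)
state=q3 head=4 tape=_1111[_]_   (q3,_)→(q2,0,left)
state=q2 head=3 tape=_111[1]0_   (q2,1)→(q1,_,right)
state=q1 head=4 tape=_111_[0]_   (q1,0)→(q1,_,right)
state=q1 head=5 tape=_111__[_]   (q1,_)→(q1,1,left)
state=q1 head=4 tape=_111_[_]1   (q1,_)→(q1,1,left)
state=q1 head=3 tape=_111[_]11   (q1,_)→(q1,1,left)
state=q1 head=2 tape=_11[1]111   (q1,1)→(q0,1,right)
state=q0 head=3 tape=_111[1]11   (q0,1)→(q3,1,right)
state=q3 head=4 tape=_1111[1]1   (q3,1)→(q0,0,left)
state=q0 head=3 tape=_111[1]01   (q0,1)→(q3,1,right)
state=q3 head=4 tape=_1111[0]1   (q3,0)→(q3,1,left)
state=q3 head=3 tape=_111[1]11   (q3,1)→(q0,0,left)
state=q0 head=2 tape=_11[1]011   (q0,1)→(q3,1,right)
state=q3 head=3 tape=_111[0]11   (q3,0)→(q3,1,left)
state=q3 head=2 tape=_11[1]111   (q3,1)→(q0,0,left)
state=q0 head=1 tape=_1[1]0111   (q0,1)→(q3,1,right)
state=q3 head=2 tape=_11[0]111   (q3,0)→(q3,1,left)
state=q3 head=1 tape=_1[1]1111   (q3,1)→(q0,0,left)
state=q0 head=0 tape=_[1]01111   (q0,1)→(q3,1,right)
state=q3 head=1 tape=_1[0]1111   (q3,0)→(q3,1,left)
state=q3 head=0 tape=_[1]11111   (q3,1)→(q0,0,left)
state=q0 head=-1 tape=[_]011111
Cell 2 holds 1 when M halts.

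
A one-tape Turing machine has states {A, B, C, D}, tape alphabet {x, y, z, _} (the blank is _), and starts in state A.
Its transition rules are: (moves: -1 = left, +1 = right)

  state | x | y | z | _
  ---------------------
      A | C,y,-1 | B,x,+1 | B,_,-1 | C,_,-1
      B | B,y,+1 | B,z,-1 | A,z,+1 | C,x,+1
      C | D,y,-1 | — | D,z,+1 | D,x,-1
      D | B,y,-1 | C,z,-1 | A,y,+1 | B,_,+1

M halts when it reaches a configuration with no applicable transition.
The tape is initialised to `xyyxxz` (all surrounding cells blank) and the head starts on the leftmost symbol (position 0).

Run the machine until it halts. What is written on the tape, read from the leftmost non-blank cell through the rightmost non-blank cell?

A | __[x]yyxxz   read x → write y, move -1, go to C
C | _[_]yyyxxz   read _ → write x, move -1, go to D
D | [_]xyyyxxz   read _ → write _, move +1, go to B
B | _[x]yyyxxz   read x → write y, move +1, go to B
B | _y[y]yyxxz   read y → write z, move -1, go to B
B | _[y]zyyxxz   read y → write z, move -1, go to B
B | [_]zzyyxxz   read _ → write x, move +1, go to C
C | x[z]zyyxxz   read z → write z, move +1, go to D
D | xz[z]yyxxz   read z → write y, move +1, go to A
A | xzy[y]yxxz   read y → write x, move +1, go to B
B | xzyx[y]xxz   read y → write z, move -1, go to B
B | xzy[x]zxxz   read x → write y, move +1, go to B
B | xzyy[z]xxz   read z → write z, move +1, go to A
A | xzyyz[x]xz   read x → write y, move -1, go to C
C | xzyy[z]yxz   read z → write z, move +1, go to D
D | xzyyz[y]xz   read y → write z, move -1, go to C
C | xzyy[z]zxz   read z → write z, move +1, go to D
D | xzyyz[z]xz   read z → write y, move +1, go to A
A | xzyyzy[x]z   read x → write y, move -1, go to C
C | xzyyz[y]yz
The non-blank tape span at halt is xzyyzyyz.

xzyyzyyz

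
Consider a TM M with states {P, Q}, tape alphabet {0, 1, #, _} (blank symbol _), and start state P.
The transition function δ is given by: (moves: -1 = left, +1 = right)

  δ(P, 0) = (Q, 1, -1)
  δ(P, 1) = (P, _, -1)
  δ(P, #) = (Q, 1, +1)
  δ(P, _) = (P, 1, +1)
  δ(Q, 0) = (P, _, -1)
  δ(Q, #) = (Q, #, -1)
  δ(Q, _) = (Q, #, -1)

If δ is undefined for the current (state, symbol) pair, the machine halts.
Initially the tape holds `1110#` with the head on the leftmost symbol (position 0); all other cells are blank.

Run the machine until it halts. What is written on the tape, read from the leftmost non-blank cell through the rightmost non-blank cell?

P | ___[1]110#   read 1 → write _, move -1, go to P
P | __[_]_110#   read _ → write 1, move +1, go to P
P | __1[_]110#   read _ → write 1, move +1, go to P
P | __11[1]10#   read 1 → write _, move -1, go to P
P | __1[1]_10#   read 1 → write _, move -1, go to P
P | __[1]__10#   read 1 → write _, move -1, go to P
P | _[_]___10#   read _ → write 1, move +1, go to P
P | _1[_]__10#   read _ → write 1, move +1, go to P
P | _11[_]_10#   read _ → write 1, move +1, go to P
P | _111[_]10#   read _ → write 1, move +1, go to P
P | _1111[1]0#   read 1 → write _, move -1, go to P
P | _111[1]_0#   read 1 → write _, move -1, go to P
P | _11[1]__0#   read 1 → write _, move -1, go to P
P | _1[1]___0#   read 1 → write _, move -1, go to P
P | _[1]____0#   read 1 → write _, move -1, go to P
P | [_]_____0#   read _ → write 1, move +1, go to P
P | 1[_]____0#   read _ → write 1, move +1, go to P
P | 11[_]___0#   read _ → write 1, move +1, go to P
P | 111[_]__0#   read _ → write 1, move +1, go to P
P | 1111[_]_0#   read _ → write 1, move +1, go to P
P | 11111[_]0#   read _ → write 1, move +1, go to P
P | 111111[0]#   read 0 → write 1, move -1, go to Q
Q | 11111[1]1#
The non-blank tape span at halt is 1111111#.

1111111#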